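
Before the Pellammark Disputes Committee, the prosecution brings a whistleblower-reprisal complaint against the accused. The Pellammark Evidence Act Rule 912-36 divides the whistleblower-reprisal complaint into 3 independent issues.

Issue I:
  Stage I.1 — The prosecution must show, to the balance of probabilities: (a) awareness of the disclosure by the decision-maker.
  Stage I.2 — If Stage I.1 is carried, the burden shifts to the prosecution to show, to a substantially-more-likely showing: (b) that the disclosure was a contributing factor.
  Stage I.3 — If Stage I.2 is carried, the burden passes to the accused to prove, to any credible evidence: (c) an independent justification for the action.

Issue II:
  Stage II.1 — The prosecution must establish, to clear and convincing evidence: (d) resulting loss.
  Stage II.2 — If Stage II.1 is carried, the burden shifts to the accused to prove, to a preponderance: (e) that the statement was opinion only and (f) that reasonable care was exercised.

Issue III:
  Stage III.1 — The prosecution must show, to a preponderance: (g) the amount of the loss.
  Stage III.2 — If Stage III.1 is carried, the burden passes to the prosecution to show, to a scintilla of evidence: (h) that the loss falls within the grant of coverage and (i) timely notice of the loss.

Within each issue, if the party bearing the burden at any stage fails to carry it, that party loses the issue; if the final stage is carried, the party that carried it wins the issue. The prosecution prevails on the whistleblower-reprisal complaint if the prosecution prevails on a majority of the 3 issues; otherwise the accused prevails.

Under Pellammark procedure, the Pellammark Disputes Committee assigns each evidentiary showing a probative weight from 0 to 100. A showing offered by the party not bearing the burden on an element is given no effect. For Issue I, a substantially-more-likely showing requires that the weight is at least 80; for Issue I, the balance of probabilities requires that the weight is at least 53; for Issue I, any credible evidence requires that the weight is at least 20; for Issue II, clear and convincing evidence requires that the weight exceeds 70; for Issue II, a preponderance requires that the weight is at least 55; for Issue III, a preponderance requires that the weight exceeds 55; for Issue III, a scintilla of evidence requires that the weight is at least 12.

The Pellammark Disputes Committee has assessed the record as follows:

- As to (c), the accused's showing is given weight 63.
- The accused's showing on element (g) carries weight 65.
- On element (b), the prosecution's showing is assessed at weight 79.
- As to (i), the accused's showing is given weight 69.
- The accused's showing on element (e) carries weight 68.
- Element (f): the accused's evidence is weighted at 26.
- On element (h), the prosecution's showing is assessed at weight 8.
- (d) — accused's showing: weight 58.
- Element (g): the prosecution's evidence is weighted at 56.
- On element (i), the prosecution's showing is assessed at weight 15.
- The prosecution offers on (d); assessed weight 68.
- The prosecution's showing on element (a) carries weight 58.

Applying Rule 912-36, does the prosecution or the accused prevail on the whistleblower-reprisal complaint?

— Issue I —
Stage I.1 (prosecution, the balance of probabilities, weight is at least 53): (a) 58 ≥ 53 — meets.
  Stage I.1 is satisfied; the prosecution continues to bear the burden.
Stage I.2 (prosecution, a substantially-more-likely showing, weight is at least 80): (b) 79 < 80 — fails.
  Not every element is met, so the prosecution fails to carry Stage I.2.
So the accused prevails on this issue.
— Issue II —
Stage II.1 (prosecution, clear and convincing evidence, weight exceeds 70): (d) 68 (accused's 58 disregarded) ≤ 70 — fails.
  Stage II.1 not carried; the prosecution fails its burden.
The analysis ends at Stage II.1; the accused prevails on this issue.
— Issue III —
Stage III.1 (prosecution, a preponderance, weight exceeds 55): (g) 56 (accused's 65 disregarded) > 55 — meets.
  Stage III.1 is satisfied; the prosecution continues to bear the burden.
Stage III.2 (prosecution, a scintilla of evidence, weight is at least 12): (h) 8 < 12 — fails; (i) 15 (accused's 69 disregarded) ≥ 12 — meets.
  Not every element is met, so the prosecution fails to carry Stage III.2.
The analysis ends at Stage III.2; the accused prevails on this issue.
Per-issue: Issue I → accused; Issue II → accused; Issue III → accused. The prosecution must prevail on a majority of issues; overall, the accused prevails.

accused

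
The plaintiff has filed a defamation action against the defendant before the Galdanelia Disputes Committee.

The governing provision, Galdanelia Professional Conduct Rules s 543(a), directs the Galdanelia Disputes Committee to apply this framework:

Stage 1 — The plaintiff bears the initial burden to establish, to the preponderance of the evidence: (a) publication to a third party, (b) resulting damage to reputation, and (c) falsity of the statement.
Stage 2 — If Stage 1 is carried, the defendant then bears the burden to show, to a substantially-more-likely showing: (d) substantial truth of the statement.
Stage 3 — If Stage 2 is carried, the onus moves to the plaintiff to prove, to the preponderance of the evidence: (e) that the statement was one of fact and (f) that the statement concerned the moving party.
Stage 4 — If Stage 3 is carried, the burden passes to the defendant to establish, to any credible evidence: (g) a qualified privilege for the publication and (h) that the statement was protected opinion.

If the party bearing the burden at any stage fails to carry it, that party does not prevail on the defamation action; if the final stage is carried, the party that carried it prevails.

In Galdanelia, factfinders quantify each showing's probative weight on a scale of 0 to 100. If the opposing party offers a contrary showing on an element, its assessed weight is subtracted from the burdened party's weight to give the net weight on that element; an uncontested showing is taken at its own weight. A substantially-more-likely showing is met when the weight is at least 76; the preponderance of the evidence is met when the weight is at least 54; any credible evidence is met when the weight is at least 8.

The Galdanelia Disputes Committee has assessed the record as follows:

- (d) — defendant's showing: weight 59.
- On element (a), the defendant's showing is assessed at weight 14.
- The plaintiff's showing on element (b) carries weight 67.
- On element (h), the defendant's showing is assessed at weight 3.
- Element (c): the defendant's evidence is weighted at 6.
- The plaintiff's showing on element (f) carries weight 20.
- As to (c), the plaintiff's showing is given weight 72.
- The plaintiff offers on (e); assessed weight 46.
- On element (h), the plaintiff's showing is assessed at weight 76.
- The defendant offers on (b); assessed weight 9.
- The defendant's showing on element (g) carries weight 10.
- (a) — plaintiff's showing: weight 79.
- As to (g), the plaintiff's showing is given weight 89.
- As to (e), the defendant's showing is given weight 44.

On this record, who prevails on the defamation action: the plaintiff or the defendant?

Stage 1 — burden on plaintiff; standard: the preponderance of the evidence (weight is at least 54).
    (a): 79 − 14 = 65 ≥ 54 [met]
    (b): 67 − 9 = 58 ≥ 54 [met]
    (c): 72 − 6 = 66 ≥ 54 [met]
  Stage 1 is satisfied; the onus moves to the defendant.
Stage 2 — burden on defendant; standard: a substantially-more-likely showing (weight is at least 76).
    (d): 59 < 76 [not met]
  Stage 2 not carried; the defendant fails its burden.
The analysis ends at Stage 2; the plaintiff prevails.

plaintiff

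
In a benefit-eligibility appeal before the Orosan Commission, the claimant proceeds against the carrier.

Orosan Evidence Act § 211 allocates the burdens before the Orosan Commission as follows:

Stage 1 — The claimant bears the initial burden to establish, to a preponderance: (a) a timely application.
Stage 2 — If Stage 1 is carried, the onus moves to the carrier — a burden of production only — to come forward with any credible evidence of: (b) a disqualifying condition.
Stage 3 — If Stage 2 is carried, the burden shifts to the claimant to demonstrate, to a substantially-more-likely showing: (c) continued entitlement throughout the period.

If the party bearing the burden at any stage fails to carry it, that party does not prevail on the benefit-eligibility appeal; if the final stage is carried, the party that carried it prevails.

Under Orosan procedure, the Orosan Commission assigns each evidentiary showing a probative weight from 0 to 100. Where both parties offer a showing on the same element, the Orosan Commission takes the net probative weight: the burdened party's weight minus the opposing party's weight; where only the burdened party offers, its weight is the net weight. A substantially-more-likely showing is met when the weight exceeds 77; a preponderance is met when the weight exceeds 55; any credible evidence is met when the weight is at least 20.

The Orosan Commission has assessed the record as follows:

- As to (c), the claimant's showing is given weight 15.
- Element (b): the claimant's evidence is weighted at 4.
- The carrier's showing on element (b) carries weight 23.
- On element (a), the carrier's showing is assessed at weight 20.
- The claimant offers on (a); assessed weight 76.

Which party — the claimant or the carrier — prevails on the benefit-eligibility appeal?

Stage 1 (claimant, a preponderance, weight exceeds 55): (a) net 76−20=56 > 55 — meets.
  Stage 1 carried; the burden shifts to the carrier.
Stage 2 (carrier, any credible evidence, weight is at least 20): (b) net 23−4=19 < 20 — fails.
  The carrier does not carry Stage 2.
The analysis ends at Stage 2; the claimant prevails.

claimant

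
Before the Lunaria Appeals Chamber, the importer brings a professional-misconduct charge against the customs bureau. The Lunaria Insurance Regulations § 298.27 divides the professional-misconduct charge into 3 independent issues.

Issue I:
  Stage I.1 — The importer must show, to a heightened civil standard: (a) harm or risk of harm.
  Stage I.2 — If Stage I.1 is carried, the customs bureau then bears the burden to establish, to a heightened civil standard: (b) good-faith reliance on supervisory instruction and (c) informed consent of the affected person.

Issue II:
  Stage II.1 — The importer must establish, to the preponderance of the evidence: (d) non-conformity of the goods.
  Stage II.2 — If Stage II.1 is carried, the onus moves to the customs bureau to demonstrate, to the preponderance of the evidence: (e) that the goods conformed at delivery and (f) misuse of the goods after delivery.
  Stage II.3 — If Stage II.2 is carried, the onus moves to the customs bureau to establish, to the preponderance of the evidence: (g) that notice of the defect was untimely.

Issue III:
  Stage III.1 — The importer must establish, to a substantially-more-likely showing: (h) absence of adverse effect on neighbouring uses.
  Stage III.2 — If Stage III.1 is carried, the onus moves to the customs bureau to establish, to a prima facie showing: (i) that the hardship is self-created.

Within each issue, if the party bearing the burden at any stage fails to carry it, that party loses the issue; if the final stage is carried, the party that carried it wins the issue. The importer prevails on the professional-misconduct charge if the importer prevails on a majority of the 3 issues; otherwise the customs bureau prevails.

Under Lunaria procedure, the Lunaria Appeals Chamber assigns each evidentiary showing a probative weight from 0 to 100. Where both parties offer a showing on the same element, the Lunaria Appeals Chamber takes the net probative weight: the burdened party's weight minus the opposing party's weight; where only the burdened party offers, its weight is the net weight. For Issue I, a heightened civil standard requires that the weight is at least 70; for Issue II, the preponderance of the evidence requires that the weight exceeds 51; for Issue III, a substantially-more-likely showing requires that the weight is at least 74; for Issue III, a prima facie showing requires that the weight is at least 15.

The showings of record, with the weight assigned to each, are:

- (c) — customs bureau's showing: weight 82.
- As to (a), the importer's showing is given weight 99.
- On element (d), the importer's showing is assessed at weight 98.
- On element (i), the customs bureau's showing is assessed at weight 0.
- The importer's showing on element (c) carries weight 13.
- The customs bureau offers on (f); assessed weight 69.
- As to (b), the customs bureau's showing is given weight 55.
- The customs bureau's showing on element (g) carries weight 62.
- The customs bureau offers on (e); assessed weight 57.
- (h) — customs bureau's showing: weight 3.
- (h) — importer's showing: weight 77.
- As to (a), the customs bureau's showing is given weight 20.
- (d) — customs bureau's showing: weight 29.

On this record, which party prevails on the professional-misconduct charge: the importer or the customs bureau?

— Issue I —
Stage I.1 — burden on importer; standard: a heightened civil standard (weight is at least 70).
    (a): 99 − 20 = 79 ≥ 70 [met]
  Stage I.1 is satisfied; the onus moves to the customs bureau.
Stage I.2 — burden on customs bureau; standard: a heightened civil standard (weight is at least 70).
    (b): 55 < 70 [not met]
    (c): 82 − 13 = 69 < 70 [not met]
  The customs bureau does not carry Stage I.2.
So the importer prevails on this issue.
— Issue II —
Stage II.1 — burden on importer; standard: the preponderance of the evidence (weight exceeds 51).
    (d): 98 − 29 = 69 > 51 [met]
  Stage II.1 is satisfied; the onus moves to the customs bureau.
Stage II.2 — burden on customs bureau; standard: the preponderance of the evidence (weight exceeds 51).
    (e): 57 > 51 [met]
    (f): 69 > 51 [met]
  Stage II.2 carried; the burden remains with the customs bureau.
Stage II.3 — burden on customs bureau; standard: the preponderance of the evidence (weight exceeds 51).
    (g): 62 > 51 [met]
  Stage II.3 carried; the final stage is satisfied.
Every stage carried; the customs bureau prevails on this issue.
— Issue III —
Stage III.1 (importer, a substantially-more-likely showing, weight is at least 74): (h) net 77−3=74 ≥ 74 — meets.
  Stage III.1 carried; the burden shifts to the customs bureau.
Stage III.2 (customs bureau, a prima facie showing, weight is at least 15): (i) 0 < 15 — fails.
  The customs bureau does not carry Stage III.2.
The importer prevails on this issue.
Per-issue: Issue I → importer; Issue II → customs bureau; Issue III → importer. The importer must prevail on a majority of issues; overall, the importer prevails.

importer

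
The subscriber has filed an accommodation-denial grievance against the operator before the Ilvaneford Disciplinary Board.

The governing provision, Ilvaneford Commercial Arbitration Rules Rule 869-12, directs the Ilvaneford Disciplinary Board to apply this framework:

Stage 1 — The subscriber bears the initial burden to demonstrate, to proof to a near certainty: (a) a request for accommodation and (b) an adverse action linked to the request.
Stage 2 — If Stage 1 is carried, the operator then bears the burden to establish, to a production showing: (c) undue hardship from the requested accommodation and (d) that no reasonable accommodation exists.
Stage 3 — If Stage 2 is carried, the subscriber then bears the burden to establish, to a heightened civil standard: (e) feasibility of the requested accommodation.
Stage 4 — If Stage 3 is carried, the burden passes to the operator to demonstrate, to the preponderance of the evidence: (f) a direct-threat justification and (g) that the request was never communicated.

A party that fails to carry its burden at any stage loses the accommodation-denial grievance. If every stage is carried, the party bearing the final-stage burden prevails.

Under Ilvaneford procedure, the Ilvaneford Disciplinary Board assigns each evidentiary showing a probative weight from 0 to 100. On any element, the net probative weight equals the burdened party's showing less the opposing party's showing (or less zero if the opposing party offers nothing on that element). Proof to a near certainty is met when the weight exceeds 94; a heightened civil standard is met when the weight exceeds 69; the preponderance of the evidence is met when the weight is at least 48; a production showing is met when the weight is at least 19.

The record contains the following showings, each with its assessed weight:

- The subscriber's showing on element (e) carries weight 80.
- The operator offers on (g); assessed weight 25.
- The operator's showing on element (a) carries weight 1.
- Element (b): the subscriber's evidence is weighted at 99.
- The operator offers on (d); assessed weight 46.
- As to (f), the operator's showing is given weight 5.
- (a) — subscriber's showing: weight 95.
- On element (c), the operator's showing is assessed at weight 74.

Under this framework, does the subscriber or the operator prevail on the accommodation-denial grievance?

At Stage 1 the subscriber must meet proof to a near certainty (weight exceeds 94): on (a) the weight is 95 less the opposing 1 gives net 94, ≤ 94, so (a) does not meet the standard; on (b) the weight is 99, which does exceed 94, so (b) meets the standard.
  Not every element is met, so the subscriber fails to carry Stage 1.
So the operator prevails.

operator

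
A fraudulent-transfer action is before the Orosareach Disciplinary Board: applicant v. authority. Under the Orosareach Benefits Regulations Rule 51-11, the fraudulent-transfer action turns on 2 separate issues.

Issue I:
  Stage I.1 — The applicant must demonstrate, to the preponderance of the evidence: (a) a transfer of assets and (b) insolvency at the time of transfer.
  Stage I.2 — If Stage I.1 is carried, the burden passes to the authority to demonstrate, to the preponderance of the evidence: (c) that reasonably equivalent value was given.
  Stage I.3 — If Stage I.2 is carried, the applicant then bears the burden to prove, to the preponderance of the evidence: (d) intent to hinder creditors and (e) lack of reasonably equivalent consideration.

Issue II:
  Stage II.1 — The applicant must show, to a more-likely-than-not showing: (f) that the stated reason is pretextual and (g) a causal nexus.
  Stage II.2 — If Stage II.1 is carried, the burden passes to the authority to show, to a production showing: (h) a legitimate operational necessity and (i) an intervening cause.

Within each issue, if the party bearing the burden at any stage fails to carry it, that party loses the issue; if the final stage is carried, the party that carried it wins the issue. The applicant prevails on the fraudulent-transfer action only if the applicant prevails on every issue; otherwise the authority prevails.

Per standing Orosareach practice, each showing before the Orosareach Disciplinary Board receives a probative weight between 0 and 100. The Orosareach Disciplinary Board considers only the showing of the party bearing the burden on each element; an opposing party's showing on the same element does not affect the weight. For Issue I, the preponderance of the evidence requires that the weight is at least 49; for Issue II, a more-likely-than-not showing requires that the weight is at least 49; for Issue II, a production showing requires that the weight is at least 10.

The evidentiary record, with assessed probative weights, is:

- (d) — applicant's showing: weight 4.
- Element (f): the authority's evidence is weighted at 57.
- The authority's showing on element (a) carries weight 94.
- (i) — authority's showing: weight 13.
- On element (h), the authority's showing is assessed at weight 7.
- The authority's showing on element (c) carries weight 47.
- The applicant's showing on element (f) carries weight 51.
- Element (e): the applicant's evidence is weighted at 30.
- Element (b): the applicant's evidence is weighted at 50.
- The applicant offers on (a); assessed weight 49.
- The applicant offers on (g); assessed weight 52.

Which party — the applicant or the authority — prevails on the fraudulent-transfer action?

applicant

— Issue I —
Stage I.1 — burden on applicant; standard: the preponderance of the evidence (weight is at least 49).
    (a): 49 (authority's 94 disregarded) ≥ 49 [met]
    (b): 50 ≥ 49 [met]
  The applicant carries Stage I.1; the authority now bears the burden.
Stage I.2 — burden on authority; standard: the preponderance of the evidence (weight is at least 49).
    (c): 47 < 49 [not met]
  The authority does not carry Stage I.2.
The applicant prevails on this issue.
— Issue II —
Stage II.1 — burden on applicant; standard: a more-likely-than-not showing (weight is at least 49).
    (f): 51 (authority's 57 disregarded) ≥ 49 [met]
    (g): 52 ≥ 49 [met]
  The applicant carries Stage II.1; the authority now bears the burden.
Stage II.2 — burden on authority; standard: a production showing (weight is at least 10).
    (h): 7 < 10 [not met]
    (i): 13 ≥ 10 [met]
  The authority does not carry Stage II.2.
So the applicant prevails on this issue.
Per-issue: Issue I → applicant; Issue II → applicant. The applicant must prevail on every issue; overall, the applicant prevails.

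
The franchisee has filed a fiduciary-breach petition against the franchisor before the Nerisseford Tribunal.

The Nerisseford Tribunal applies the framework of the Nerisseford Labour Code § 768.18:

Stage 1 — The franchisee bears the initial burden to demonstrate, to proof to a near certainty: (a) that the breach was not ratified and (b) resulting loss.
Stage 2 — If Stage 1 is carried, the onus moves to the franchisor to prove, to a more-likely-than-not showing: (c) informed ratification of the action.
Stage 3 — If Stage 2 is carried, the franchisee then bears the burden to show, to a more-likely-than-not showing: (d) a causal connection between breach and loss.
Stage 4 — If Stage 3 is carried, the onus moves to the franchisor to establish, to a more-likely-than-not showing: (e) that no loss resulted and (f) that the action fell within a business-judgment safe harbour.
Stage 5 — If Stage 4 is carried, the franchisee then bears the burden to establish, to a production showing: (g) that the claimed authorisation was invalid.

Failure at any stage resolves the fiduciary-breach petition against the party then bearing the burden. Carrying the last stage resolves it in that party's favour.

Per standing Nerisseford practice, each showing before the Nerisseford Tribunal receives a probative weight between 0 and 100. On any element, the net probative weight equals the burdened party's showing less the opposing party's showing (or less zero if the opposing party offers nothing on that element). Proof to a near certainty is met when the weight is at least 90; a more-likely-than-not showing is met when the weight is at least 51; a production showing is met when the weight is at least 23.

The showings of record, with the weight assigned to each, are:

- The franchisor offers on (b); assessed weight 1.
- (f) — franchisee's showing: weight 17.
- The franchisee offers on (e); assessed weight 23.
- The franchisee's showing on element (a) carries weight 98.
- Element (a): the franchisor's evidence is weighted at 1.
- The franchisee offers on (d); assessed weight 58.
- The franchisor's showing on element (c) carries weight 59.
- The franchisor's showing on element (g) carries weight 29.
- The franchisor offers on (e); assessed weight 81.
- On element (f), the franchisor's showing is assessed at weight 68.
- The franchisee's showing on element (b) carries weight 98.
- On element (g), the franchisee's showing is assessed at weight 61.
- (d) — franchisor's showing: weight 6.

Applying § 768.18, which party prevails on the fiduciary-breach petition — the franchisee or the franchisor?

franchisee

Stage 1 — burden on franchisee; standard: proof to a near certainty (weight is at least 90).
    (a): 98 − 1 = 97 ≥ 90 [met]
    (b): 98 − 1 = 97 ≥ 90 [met]
  All elements met. The burden passes to the franchisor.
Stage 2 — burden on franchisor; standard: a more-likely-than-not showing (weight is at least 51).
    (c): 59 ≥ 51 [met]
  All elements met. The burden passes to the franchisee.
Stage 3 — burden on franchisee; standard: a more-likely-than-not showing (weight is at least 51).
    (d): 58 − 6 = 52 ≥ 51 [met]
  Stage 3 is satisfied; the onus moves to the franchisor.
Stage 4 — burden on franchisor; standard: a more-likely-than-not showing (weight is at least 51).
    (e): 81 − 23 = 58 ≥ 51 [met]
    (f): 68 − 17 = 51 ≥ 51 [met]
  All elements met. The burden passes to the franchisee.
Stage 5 — burden on franchisee; standard: a production showing (weight is at least 23).
    (g): 61 − 29 = 32 ≥ 23 [met]
  All elements met at the final stage.
Every stage carried; the franchisee prevails.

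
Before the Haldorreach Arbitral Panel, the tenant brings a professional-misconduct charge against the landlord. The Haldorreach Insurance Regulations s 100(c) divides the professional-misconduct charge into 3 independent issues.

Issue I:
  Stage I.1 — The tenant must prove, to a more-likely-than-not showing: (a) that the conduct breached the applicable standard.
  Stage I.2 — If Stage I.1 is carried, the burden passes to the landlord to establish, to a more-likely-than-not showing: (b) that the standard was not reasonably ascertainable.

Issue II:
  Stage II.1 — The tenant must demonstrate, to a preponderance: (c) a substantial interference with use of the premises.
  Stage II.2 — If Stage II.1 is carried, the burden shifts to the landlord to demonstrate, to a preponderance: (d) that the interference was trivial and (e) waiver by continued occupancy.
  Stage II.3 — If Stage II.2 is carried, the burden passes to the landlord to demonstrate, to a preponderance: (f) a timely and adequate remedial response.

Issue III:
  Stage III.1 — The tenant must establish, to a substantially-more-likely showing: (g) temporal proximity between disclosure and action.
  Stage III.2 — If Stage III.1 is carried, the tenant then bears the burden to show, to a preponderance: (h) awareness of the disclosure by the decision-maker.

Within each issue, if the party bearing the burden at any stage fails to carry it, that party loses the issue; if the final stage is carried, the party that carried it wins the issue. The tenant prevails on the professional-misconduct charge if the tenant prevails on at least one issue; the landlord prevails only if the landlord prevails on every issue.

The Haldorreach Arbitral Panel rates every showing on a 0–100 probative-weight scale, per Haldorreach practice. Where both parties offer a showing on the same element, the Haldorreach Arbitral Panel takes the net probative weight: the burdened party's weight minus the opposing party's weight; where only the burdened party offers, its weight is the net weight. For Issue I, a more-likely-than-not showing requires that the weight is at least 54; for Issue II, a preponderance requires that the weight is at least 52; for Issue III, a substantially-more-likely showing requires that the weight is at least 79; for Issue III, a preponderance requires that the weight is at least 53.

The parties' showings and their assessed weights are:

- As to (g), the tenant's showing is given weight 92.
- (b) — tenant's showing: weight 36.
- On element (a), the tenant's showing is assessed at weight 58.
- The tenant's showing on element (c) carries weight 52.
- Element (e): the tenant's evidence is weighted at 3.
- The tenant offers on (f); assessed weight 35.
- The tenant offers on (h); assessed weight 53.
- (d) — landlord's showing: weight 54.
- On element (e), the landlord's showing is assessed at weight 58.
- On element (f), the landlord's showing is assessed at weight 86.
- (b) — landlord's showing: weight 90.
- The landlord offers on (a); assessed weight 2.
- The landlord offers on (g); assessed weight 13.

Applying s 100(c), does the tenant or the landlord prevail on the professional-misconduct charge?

— Issue I —
At Stage I.1 the tenant must meet a more-likely-than-not showing (weight is at least 54): on (a) the weight is 58 less the opposing 2 gives net 56, ≥ 54, so (a) meets the standard.
  The tenant carries Stage I.1; the landlord now bears the burden.
At Stage I.2 the landlord must meet a more-likely-than-not showing (weight is at least 54): on (b) the weight is 90 less the opposing 36 gives net 54, ≥ 54, so (b) meets the standard.
  All elements met at the final stage.
All stages carried — the landlord prevails on this issue.
— Issue II —
At Stage II.1 the tenant must meet a preponderance (weight is at least 52): on (c) the weight is 52, ≥ 52, so (c) meets the standard.
  Stage II.1 is satisfied; the onus moves to the landlord.
At Stage II.2 the landlord must meet a preponderance (weight is at least 52): on (d) the weight is 54, which does reach 52, so (d) meets the standard; on (e) the weight is 58 less the opposing 3 gives net 55, which does reach 52, so (e) meets the standard.
  Stage II.2 is satisfied; the landlord continues to bear the burden.
At Stage II.3 the landlord must meet a preponderance (weight is at least 52): on (f) the weight is 86 less the opposing 35 gives net 51, which does not reach 52, so (f) does not meet the standard.
  Not every element is met, so the landlord fails to carry Stage II.3.
So the tenant prevails on this issue.
— Issue III —
At Stage III.1 the tenant must meet a substantially-more-likely showing (weight is at least 79): on (g) the weight is 92 less the opposing 13 gives net 79, which does reach 79, so (g) meets the standard.
  All elements met. The tenant retains the burden for Stage III.2.
At Stage III.2 the tenant must meet a preponderance (weight is at least 53): on (h) the weight is 53, ≥ 53, so (h) meets the standard.
  The tenant carries the last stage.
With every stage satisfied, the tenant prevails on this issue.
Per-issue: Issue I → landlord; Issue II → tenant; Issue III → tenant. The tenant must prevail on at least one issue; overall, the tenant prevails.

tenant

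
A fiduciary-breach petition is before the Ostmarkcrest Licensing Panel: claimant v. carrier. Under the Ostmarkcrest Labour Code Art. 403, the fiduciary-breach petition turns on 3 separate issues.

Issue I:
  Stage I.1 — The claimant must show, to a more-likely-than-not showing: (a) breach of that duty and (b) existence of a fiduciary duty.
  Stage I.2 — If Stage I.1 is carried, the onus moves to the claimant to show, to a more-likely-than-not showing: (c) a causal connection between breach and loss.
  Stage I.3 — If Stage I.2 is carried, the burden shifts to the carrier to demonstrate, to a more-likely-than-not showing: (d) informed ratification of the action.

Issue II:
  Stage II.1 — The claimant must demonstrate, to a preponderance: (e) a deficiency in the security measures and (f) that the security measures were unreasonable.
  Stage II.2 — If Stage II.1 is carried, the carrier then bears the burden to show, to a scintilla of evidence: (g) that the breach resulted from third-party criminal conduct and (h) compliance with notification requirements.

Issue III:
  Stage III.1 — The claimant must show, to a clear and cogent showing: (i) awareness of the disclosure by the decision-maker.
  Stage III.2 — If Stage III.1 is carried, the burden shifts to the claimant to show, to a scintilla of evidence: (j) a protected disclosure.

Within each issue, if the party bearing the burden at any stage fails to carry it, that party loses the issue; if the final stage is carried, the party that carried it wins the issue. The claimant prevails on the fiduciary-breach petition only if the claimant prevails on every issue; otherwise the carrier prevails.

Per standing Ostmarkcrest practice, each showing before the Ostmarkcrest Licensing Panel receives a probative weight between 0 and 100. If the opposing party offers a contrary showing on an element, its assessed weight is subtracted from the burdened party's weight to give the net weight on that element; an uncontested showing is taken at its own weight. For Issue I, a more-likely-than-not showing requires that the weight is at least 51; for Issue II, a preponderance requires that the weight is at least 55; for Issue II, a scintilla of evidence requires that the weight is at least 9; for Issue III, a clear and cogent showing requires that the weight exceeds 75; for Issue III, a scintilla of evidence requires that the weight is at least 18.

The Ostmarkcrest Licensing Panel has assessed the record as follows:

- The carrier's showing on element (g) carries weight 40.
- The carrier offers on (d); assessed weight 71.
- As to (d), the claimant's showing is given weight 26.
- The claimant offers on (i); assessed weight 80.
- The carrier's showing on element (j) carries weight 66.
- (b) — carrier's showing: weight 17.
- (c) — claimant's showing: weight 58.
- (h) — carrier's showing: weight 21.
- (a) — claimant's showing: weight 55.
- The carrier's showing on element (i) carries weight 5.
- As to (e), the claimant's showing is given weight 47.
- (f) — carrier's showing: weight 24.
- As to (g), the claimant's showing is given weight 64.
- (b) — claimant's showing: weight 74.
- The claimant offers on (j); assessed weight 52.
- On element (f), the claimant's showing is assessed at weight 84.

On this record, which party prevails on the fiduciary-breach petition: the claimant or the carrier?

carrier

— Issue I —
Stage I.1 (claimant, a more-likely-than-not showing, weight is at least 51): (a) 55 ≥ 51 — meets; (b) net 74−17=57 ≥ 51 — meets.
  All elements met. The claimant retains the burden for Stage I.2.
Stage I.2 (claimant, a more-likely-than-not showing, weight is at least 51): (c) 58 ≥ 51 — meets.
  All elements met. The burden passes to the carrier.
Stage I.3 (carrier, a more-likely-than-not showing, weight is at least 51): (d) net 71−26=45 < 51 — fails.
  Not every element is met, so the carrier fails to carry Stage I.3.
The claimant prevails on this issue.
— Issue II —
Stage II.1 (claimant, a preponderance, weight is at least 55): (e) 47 < 55 — fails; (f) net 84−24=60 ≥ 55 — meets.
  Stage II.1 not carried; the claimant fails its burden.
The carrier prevails on this issue.
— Issue III —
At Stage III.1 the claimant must meet a clear and cogent showing (weight exceeds 75): on (i) the weight is 80 less the opposing 5 gives net 75, which does not exceed 75, so (i) does not meet the standard.
  The claimant does not carry Stage III.1.
The analysis ends at Stage III.1; the carrier prevails on this issue.
Per-issue: Issue I → claimant; Issue II → carrier; Issue III → carrier. The claimant must prevail on every issue; overall, the carrier prevails.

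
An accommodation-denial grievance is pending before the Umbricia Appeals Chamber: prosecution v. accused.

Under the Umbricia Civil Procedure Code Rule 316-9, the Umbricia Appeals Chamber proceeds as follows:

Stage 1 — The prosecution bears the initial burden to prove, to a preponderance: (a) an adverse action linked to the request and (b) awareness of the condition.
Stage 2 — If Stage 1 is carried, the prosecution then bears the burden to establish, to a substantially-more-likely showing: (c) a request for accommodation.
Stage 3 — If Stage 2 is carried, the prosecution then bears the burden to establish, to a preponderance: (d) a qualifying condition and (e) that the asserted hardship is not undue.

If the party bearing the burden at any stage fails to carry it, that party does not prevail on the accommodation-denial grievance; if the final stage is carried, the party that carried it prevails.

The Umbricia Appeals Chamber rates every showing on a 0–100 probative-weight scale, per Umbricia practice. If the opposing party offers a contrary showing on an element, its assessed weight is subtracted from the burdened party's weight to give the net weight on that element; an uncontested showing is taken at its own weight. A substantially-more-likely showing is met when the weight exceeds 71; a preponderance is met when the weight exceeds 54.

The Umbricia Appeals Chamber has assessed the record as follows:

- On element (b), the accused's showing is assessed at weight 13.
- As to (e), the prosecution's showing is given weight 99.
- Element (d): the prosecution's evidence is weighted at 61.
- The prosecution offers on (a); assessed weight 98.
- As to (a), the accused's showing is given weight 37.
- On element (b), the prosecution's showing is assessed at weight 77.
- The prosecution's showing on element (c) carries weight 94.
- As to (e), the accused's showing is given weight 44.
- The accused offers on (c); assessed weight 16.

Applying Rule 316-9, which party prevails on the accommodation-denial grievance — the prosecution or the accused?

prosecution

Stage 1 (prosecution, a preponderance, weight exceeds 54): (a) net 98−37=61 > 54 — meets; (b) net 77−13=64 > 54 — meets.
  All elements met. The prosecution retains the burden for Stage 2.
Stage 2 (prosecution, a substantially-more-likely showing, weight exceeds 71): (c) net 94−16=78 > 71 — meets.
  Stage 2 carried; the burden remains with the prosecution.
Stage 3 (prosecution, a preponderance, weight exceeds 54): (d) 61 > 54 — meets; (e) net 99−44=55 > 54 — meets.
  All elements met at the final stage.
All stages carried — the prosecution prevails.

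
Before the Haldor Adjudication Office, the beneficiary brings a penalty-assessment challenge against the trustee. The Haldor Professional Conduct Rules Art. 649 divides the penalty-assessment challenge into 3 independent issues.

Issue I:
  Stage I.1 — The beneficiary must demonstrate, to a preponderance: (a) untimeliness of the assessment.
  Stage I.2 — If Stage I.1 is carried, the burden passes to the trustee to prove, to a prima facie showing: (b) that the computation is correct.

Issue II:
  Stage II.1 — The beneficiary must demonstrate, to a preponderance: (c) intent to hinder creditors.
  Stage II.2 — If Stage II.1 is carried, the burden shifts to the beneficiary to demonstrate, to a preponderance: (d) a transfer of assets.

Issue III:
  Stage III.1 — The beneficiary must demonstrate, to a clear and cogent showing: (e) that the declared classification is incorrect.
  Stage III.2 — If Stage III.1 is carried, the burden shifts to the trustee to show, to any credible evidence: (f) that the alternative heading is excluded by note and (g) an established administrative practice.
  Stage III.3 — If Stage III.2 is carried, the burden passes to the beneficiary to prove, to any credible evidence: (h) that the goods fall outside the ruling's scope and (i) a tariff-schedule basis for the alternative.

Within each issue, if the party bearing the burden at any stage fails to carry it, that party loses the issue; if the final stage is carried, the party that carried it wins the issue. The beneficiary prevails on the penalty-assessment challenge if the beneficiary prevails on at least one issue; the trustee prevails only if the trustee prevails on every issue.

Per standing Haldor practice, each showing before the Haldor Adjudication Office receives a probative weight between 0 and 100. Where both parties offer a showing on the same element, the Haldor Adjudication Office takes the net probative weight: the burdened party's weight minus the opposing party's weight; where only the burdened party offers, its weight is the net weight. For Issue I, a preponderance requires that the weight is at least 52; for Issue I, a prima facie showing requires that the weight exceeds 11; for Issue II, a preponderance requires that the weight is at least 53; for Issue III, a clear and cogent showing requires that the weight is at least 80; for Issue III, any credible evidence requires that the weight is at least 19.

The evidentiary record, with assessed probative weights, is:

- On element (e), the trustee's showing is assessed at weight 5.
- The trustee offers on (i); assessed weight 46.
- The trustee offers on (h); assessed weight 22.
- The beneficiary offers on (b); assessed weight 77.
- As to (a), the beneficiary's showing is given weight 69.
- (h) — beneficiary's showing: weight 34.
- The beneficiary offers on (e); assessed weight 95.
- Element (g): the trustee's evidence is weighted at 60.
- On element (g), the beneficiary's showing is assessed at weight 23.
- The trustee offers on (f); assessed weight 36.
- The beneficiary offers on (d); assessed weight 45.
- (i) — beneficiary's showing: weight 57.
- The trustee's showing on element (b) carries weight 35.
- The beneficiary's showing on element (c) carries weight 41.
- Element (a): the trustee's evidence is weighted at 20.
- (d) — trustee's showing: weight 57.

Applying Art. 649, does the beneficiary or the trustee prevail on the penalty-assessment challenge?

— Issue I —
Stage I.1 (beneficiary, a preponderance, weight is at least 52): (a) net 69−20=49 < 52 — fails.
  Not every element is met, so the beneficiary fails to carry Stage I.1.
So the trustee prevails on this issue.
— Issue II —
At Stage II.1 the beneficiary must meet a preponderance (weight is at least 53): on (c) the weight is 41, < 53, so (c) does not meet the standard.
  Stage II.1 not carried; the beneficiary fails its burden.
The analysis ends at Stage II.1; the trustee prevails on this issue.
— Issue III —
Stage III.1 (beneficiary, a clear and cogent showing, weight is at least 80): (e) net 95−5=90 ≥ 80 — meets.
  The beneficiary carries Stage III.1; the trustee now bears the burden.
Stage III.2 (trustee, any credible evidence, weight is at least 19): (f) 36 ≥ 19 — meets; (g) net 60−23=37 ≥ 19 — meets.
  All elements met. The burden passes to the beneficiary.
Stage III.3 (beneficiary, any credible evidence, weight is at least 19): (h) net 34−22=12 < 19 — fails; (i) net 57−46=11 < 19 — fails.
  The beneficiary does not carry Stage III.3.
The analysis ends at Stage III.3; the trustee prevails on this issue.
Per-issue: Issue I → trustee; Issue II → trustee; Issue III → trustee. The beneficiary must prevail on at least one issue; overall, the trustee prevails.

trustee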